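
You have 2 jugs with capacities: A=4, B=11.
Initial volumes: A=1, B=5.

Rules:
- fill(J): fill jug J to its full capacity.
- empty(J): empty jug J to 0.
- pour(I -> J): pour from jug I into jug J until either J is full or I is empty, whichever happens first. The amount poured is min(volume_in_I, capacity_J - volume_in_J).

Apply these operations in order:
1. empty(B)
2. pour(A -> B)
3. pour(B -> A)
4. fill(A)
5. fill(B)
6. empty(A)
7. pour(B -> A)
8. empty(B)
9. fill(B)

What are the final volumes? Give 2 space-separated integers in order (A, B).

Step 1: empty(B) -> (A=1 B=0)
Step 2: pour(A -> B) -> (A=0 B=1)
Step 3: pour(B -> A) -> (A=1 B=0)
Step 4: fill(A) -> (A=4 B=0)
Step 5: fill(B) -> (A=4 B=11)
Step 6: empty(A) -> (A=0 B=11)
Step 7: pour(B -> A) -> (A=4 B=7)
Step 8: empty(B) -> (A=4 B=0)
Step 9: fill(B) -> (A=4 B=11)

Answer: 4 11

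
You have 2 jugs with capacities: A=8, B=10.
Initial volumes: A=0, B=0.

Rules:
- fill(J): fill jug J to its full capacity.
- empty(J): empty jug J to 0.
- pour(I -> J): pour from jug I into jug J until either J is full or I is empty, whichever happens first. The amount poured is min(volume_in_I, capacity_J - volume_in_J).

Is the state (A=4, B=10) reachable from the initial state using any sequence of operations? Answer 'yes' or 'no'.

BFS from (A=0, B=0):
  1. fill(A) -> (A=8 B=0)
  2. pour(A -> B) -> (A=0 B=8)
  3. fill(A) -> (A=8 B=8)
  4. pour(A -> B) -> (A=6 B=10)
  5. empty(B) -> (A=6 B=0)
  6. pour(A -> B) -> (A=0 B=6)
  7. fill(A) -> (A=8 B=6)
  8. pour(A -> B) -> (A=4 B=10)
Target reached → yes.

Answer: yes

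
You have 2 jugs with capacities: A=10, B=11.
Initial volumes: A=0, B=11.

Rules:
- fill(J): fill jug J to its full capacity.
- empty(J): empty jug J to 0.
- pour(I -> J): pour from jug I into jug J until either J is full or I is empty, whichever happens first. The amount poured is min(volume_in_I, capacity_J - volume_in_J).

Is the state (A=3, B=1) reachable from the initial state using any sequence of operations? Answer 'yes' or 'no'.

BFS explored all 42 reachable states.
Reachable set includes: (0,0), (0,1), (0,2), (0,3), (0,4), (0,5), (0,6), (0,7), (0,8), (0,9), (0,10), (0,11) ...
Target (A=3, B=1) not in reachable set → no.

Answer: no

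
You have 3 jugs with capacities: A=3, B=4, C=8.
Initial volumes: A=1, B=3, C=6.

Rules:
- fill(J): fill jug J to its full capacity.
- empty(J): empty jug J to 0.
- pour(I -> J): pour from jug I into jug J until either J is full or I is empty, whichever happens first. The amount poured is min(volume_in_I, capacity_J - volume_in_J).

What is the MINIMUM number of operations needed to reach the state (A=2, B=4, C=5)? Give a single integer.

Answer: 4

Derivation:
BFS from (A=1, B=3, C=6). One shortest path:
  1. empty(A) -> (A=0 B=3 C=6)
  2. fill(C) -> (A=0 B=3 C=8)
  3. pour(C -> A) -> (A=3 B=3 C=5)
  4. pour(A -> B) -> (A=2 B=4 C=5)
Reached target in 4 moves.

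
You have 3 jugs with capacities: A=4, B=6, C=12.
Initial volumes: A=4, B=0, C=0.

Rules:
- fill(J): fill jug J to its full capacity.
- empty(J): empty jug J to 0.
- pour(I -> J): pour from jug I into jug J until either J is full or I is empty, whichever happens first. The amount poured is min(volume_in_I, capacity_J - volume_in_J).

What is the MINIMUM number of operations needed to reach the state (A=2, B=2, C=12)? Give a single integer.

BFS from (A=4, B=0, C=0). One shortest path:
  1. fill(C) -> (A=4 B=0 C=12)
  2. pour(A -> B) -> (A=0 B=4 C=12)
  3. pour(C -> A) -> (A=4 B=4 C=8)
  4. pour(A -> B) -> (A=2 B=6 C=8)
  5. pour(B -> C) -> (A=2 B=2 C=12)
Reached target in 5 moves.

Answer: 5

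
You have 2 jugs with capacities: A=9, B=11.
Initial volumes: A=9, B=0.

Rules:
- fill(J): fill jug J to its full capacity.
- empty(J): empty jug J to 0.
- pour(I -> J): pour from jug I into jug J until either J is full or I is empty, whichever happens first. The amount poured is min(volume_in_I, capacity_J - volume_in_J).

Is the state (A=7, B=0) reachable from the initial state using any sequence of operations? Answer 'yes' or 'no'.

Answer: yes

Derivation:
BFS from (A=9, B=0):
  1. pour(A -> B) -> (A=0 B=9)
  2. fill(A) -> (A=9 B=9)
  3. pour(A -> B) -> (A=7 B=11)
  4. empty(B) -> (A=7 B=0)
Target reached → yes.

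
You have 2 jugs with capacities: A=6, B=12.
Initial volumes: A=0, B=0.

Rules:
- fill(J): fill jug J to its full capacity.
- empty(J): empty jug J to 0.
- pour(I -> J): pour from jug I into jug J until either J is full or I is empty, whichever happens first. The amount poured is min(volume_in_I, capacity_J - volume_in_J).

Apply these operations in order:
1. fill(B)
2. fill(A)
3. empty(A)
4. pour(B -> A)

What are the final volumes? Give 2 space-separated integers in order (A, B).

Answer: 6 6

Derivation:
Step 1: fill(B) -> (A=0 B=12)
Step 2: fill(A) -> (A=6 B=12)
Step 3: empty(A) -> (A=0 B=12)
Step 4: pour(B -> A) -> (A=6 B=6)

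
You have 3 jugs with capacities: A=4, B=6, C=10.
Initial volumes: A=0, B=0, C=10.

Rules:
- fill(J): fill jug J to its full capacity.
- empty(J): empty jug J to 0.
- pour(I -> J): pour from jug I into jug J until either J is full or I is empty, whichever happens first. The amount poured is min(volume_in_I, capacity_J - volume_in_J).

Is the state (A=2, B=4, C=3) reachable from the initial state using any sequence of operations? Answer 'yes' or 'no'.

Answer: no

Derivation:
BFS explored all 64 reachable states.
Reachable set includes: (0,0,0), (0,0,2), (0,0,4), (0,0,6), (0,0,8), (0,0,10), (0,2,0), (0,2,2), (0,2,4), (0,2,6), (0,2,8), (0,2,10) ...
Target (A=2, B=4, C=3) not in reachable set → no.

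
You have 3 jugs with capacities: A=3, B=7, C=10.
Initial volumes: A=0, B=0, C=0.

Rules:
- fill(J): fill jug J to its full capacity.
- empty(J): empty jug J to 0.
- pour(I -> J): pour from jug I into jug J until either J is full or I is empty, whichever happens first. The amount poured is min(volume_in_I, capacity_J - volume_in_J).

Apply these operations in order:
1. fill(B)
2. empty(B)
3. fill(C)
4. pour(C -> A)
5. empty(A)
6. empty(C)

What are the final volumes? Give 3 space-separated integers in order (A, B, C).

Answer: 0 0 0

Derivation:
Step 1: fill(B) -> (A=0 B=7 C=0)
Step 2: empty(B) -> (A=0 B=0 C=0)
Step 3: fill(C) -> (A=0 B=0 C=10)
Step 4: pour(C -> A) -> (A=3 B=0 C=7)
Step 5: empty(A) -> (A=0 B=0 C=7)
Step 6: empty(C) -> (A=0 B=0 C=0)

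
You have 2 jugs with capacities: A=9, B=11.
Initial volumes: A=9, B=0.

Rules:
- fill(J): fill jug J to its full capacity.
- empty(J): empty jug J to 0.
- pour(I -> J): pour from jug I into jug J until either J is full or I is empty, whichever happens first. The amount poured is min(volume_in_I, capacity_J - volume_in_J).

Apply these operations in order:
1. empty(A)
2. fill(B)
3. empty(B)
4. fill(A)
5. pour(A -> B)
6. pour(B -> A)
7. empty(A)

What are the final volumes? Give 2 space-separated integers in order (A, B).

Answer: 0 0

Derivation:
Step 1: empty(A) -> (A=0 B=0)
Step 2: fill(B) -> (A=0 B=11)
Step 3: empty(B) -> (A=0 B=0)
Step 4: fill(A) -> (A=9 B=0)
Step 5: pour(A -> B) -> (A=0 B=9)
Step 6: pour(B -> A) -> (A=9 B=0)
Step 7: empty(A) -> (A=0 B=0)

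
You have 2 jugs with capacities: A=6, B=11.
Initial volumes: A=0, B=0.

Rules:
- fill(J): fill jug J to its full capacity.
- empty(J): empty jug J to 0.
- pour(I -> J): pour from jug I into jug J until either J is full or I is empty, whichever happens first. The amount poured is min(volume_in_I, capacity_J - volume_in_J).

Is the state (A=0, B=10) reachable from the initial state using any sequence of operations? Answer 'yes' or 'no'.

Answer: yes

Derivation:
BFS from (A=0, B=0):
  1. fill(B) -> (A=0 B=11)
  2. pour(B -> A) -> (A=6 B=5)
  3. empty(A) -> (A=0 B=5)
  4. pour(B -> A) -> (A=5 B=0)
  5. fill(B) -> (A=5 B=11)
  6. pour(B -> A) -> (A=6 B=10)
  7. empty(A) -> (A=0 B=10)
Target reached → yes.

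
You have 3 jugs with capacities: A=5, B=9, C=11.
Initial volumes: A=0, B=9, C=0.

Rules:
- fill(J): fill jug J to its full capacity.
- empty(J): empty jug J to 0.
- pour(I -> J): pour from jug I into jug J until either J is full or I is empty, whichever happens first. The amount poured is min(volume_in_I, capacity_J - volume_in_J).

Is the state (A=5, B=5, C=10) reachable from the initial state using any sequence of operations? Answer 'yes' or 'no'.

BFS from (A=0, B=9, C=0):
  1. pour(B -> A) -> (A=5 B=4 C=0)
  2. pour(A -> C) -> (A=0 B=4 C=5)
  3. pour(B -> A) -> (A=4 B=0 C=5)
  4. pour(C -> B) -> (A=4 B=5 C=0)
  5. fill(C) -> (A=4 B=5 C=11)
  6. pour(C -> A) -> (A=5 B=5 C=10)
Target reached → yes.

Answer: yes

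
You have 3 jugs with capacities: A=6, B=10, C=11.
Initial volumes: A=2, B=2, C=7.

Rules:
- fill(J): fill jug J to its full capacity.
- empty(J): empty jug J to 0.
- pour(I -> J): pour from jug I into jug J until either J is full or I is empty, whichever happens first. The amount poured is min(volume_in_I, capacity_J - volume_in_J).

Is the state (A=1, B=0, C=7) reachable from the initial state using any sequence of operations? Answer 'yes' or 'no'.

BFS from (A=2, B=2, C=7):
  1. empty(C) -> (A=2 B=2 C=0)
  2. pour(B -> C) -> (A=2 B=0 C=2)
  3. fill(B) -> (A=2 B=10 C=2)
  4. pour(B -> C) -> (A=2 B=1 C=11)
  5. pour(C -> A) -> (A=6 B=1 C=7)
  6. empty(A) -> (A=0 B=1 C=7)
  7. pour(B -> A) -> (A=1 B=0 C=7)
Target reached → yes.

Answer: yes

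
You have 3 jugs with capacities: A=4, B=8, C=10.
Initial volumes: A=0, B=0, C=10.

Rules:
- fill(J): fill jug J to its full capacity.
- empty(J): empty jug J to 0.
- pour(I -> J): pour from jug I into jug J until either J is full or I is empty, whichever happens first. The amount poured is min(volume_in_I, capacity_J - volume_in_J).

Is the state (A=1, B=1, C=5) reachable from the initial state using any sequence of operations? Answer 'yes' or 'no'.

BFS explored all 78 reachable states.
Reachable set includes: (0,0,0), (0,0,2), (0,0,4), (0,0,6), (0,0,8), (0,0,10), (0,2,0), (0,2,2), (0,2,4), (0,2,6), (0,2,8), (0,2,10) ...
Target (A=1, B=1, C=5) not in reachable set → no.

Answer: no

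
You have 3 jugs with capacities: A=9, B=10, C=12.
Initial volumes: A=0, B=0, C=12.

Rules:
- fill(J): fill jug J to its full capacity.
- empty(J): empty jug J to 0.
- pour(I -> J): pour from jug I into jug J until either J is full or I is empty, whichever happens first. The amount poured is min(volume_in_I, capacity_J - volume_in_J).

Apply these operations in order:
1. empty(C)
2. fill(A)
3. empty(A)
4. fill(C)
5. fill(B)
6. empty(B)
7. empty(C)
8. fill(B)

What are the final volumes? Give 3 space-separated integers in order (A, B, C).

Answer: 0 10 0

Derivation:
Step 1: empty(C) -> (A=0 B=0 C=0)
Step 2: fill(A) -> (A=9 B=0 C=0)
Step 3: empty(A) -> (A=0 B=0 C=0)
Step 4: fill(C) -> (A=0 B=0 C=12)
Step 5: fill(B) -> (A=0 B=10 C=12)
Step 6: empty(B) -> (A=0 B=0 C=12)
Step 7: empty(C) -> (A=0 B=0 C=0)
Step 8: fill(B) -> (A=0 B=10 C=0)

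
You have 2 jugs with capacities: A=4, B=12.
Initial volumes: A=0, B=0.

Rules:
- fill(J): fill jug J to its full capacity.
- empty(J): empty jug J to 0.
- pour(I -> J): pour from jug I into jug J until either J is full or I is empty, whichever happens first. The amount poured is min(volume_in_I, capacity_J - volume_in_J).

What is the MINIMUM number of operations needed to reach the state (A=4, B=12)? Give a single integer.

Answer: 2

Derivation:
BFS from (A=0, B=0). One shortest path:
  1. fill(A) -> (A=4 B=0)
  2. fill(B) -> (A=4 B=12)
Reached target in 2 moves.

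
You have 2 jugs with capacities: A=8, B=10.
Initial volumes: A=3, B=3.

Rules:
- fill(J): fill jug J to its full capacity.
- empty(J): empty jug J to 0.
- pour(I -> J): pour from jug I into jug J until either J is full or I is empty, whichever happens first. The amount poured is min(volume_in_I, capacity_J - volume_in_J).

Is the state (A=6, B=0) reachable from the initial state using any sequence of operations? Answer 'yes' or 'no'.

BFS from (A=3, B=3):
  1. pour(B -> A) -> (A=6 B=0)
Target reached → yes.

Answer: yes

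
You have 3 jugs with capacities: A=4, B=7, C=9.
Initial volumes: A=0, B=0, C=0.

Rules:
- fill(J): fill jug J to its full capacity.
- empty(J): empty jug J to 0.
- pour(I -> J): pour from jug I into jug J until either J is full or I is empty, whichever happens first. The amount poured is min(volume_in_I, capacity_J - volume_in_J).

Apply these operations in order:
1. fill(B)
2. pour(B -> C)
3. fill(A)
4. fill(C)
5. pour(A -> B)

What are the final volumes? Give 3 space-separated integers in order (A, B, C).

Step 1: fill(B) -> (A=0 B=7 C=0)
Step 2: pour(B -> C) -> (A=0 B=0 C=7)
Step 3: fill(A) -> (A=4 B=0 C=7)
Step 4: fill(C) -> (A=4 B=0 C=9)
Step 5: pour(A -> B) -> (A=0 B=4 C=9)

Answer: 0 4 9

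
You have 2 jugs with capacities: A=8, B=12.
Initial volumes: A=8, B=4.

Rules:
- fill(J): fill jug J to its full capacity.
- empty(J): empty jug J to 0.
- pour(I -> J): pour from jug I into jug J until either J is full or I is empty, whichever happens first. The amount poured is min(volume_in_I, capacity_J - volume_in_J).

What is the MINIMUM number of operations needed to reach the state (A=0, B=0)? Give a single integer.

BFS from (A=8, B=4). One shortest path:
  1. empty(A) -> (A=0 B=4)
  2. empty(B) -> (A=0 B=0)
Reached target in 2 moves.

Answer: 2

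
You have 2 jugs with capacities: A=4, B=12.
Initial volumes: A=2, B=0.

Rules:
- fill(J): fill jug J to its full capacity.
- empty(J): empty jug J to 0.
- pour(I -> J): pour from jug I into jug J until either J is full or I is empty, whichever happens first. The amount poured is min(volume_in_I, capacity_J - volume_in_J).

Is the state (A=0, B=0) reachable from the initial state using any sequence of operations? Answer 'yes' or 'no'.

Answer: yes

Derivation:
BFS from (A=2, B=0):
  1. empty(A) -> (A=0 B=0)
Target reached → yes.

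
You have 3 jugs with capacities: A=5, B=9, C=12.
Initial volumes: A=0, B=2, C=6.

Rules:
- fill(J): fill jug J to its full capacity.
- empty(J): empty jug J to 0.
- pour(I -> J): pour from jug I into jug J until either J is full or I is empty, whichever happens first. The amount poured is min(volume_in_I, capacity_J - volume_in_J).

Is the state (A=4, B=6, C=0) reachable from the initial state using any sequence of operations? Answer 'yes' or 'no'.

Answer: yes

Derivation:
BFS from (A=0, B=2, C=6):
  1. fill(B) -> (A=0 B=9 C=6)
  2. pour(B -> A) -> (A=5 B=4 C=6)
  3. empty(A) -> (A=0 B=4 C=6)
  4. pour(B -> A) -> (A=4 B=0 C=6)
  5. pour(C -> B) -> (A=4 B=6 C=0)
Target reached → yes.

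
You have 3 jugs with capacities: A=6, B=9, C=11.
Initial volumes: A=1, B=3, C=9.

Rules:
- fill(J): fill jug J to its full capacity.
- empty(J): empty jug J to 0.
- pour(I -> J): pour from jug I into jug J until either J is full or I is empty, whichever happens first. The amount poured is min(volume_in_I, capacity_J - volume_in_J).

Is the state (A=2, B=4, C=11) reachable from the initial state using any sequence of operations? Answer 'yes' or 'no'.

BFS from (A=1, B=3, C=9):
  1. fill(B) -> (A=1 B=9 C=9)
  2. pour(B -> C) -> (A=1 B=7 C=11)
  3. empty(C) -> (A=1 B=7 C=0)
  4. pour(B -> C) -> (A=1 B=0 C=7)
  5. fill(B) -> (A=1 B=9 C=7)
  6. pour(B -> A) -> (A=6 B=4 C=7)
  7. pour(A -> C) -> (A=2 B=4 C=11)
Target reached → yes.

Answer: yes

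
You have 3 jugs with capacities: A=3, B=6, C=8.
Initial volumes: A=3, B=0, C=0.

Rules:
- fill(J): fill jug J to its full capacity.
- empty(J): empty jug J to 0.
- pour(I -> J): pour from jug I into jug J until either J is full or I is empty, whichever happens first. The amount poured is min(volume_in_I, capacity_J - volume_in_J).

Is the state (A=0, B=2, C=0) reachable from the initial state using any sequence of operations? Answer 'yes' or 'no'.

Answer: yes

Derivation:
BFS from (A=3, B=0, C=0):
  1. empty(A) -> (A=0 B=0 C=0)
  2. fill(C) -> (A=0 B=0 C=8)
  3. pour(C -> B) -> (A=0 B=6 C=2)
  4. empty(B) -> (A=0 B=0 C=2)
  5. pour(C -> B) -> (A=0 B=2 C=0)
Target reached → yes.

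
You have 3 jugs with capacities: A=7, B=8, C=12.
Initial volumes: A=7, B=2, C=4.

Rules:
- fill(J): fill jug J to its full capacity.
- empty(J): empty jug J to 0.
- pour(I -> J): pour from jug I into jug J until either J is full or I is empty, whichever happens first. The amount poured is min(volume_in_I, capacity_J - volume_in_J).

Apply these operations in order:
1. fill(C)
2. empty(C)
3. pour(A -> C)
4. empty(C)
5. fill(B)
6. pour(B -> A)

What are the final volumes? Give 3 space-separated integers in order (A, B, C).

Step 1: fill(C) -> (A=7 B=2 C=12)
Step 2: empty(C) -> (A=7 B=2 C=0)
Step 3: pour(A -> C) -> (A=0 B=2 C=7)
Step 4: empty(C) -> (A=0 B=2 C=0)
Step 5: fill(B) -> (A=0 B=8 C=0)
Step 6: pour(B -> A) -> (A=7 B=1 C=0)

Answer: 7 1 0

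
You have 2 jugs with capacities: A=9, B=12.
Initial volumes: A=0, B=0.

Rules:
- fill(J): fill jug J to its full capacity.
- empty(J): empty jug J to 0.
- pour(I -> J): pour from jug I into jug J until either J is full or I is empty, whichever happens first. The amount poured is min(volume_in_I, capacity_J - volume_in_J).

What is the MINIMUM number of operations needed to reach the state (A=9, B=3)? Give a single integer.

BFS from (A=0, B=0). One shortest path:
  1. fill(B) -> (A=0 B=12)
  2. pour(B -> A) -> (A=9 B=3)
Reached target in 2 moves.

Answer: 2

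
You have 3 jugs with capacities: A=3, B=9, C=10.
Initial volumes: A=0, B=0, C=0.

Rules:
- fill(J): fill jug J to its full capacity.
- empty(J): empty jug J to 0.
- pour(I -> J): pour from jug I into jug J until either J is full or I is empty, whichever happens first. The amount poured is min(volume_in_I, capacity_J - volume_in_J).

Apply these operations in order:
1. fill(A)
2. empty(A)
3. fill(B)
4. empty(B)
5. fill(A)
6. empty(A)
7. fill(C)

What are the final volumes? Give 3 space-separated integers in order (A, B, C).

Answer: 0 0 10

Derivation:
Step 1: fill(A) -> (A=3 B=0 C=0)
Step 2: empty(A) -> (A=0 B=0 C=0)
Step 3: fill(B) -> (A=0 B=9 C=0)
Step 4: empty(B) -> (A=0 B=0 C=0)
Step 5: fill(A) -> (A=3 B=0 C=0)
Step 6: empty(A) -> (A=0 B=0 C=0)
Step 7: fill(C) -> (A=0 B=0 C=10)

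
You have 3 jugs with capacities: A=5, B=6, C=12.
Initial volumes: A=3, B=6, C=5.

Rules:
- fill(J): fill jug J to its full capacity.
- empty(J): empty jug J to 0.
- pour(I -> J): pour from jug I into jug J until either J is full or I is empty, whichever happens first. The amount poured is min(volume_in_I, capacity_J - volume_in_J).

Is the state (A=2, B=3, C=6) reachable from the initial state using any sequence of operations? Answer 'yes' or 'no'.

Answer: no

Derivation:
BFS explored all 326 reachable states.
Reachable set includes: (0,0,0), (0,0,1), (0,0,2), (0,0,3), (0,0,4), (0,0,5), (0,0,6), (0,0,7), (0,0,8), (0,0,9), (0,0,10), (0,0,11) ...
Target (A=2, B=3, C=6) not in reachable set → no.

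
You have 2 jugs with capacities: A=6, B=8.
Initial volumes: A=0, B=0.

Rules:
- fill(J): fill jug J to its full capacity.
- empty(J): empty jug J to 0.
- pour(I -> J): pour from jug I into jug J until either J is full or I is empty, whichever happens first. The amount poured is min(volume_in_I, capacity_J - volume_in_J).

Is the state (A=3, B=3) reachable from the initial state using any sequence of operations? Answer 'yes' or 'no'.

BFS explored all 14 reachable states.
Reachable set includes: (0,0), (0,2), (0,4), (0,6), (0,8), (2,0), (2,8), (4,0), (4,8), (6,0), (6,2), (6,4) ...
Target (A=3, B=3) not in reachable set → no.

Answer: no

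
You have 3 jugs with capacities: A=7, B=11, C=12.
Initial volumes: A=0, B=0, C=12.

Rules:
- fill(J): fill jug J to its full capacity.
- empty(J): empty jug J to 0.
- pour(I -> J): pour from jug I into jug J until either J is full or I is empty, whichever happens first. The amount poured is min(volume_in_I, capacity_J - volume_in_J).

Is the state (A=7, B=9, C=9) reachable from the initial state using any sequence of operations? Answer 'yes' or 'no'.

BFS from (A=0, B=0, C=12):
  1. pour(C -> A) -> (A=7 B=0 C=5)
  2. pour(A -> B) -> (A=0 B=7 C=5)
  3. pour(C -> A) -> (A=5 B=7 C=0)
  4. fill(C) -> (A=5 B=7 C=12)
  5. pour(C -> B) -> (A=5 B=11 C=8)
  6. empty(B) -> (A=5 B=0 C=8)
  7. pour(C -> B) -> (A=5 B=8 C=0)
  8. fill(C) -> (A=5 B=8 C=12)
  9. pour(C -> B) -> (A=5 B=11 C=9)
  10. pour(B -> A) -> (A=7 B=9 C=9)
Target reached → yes.

Answer: yes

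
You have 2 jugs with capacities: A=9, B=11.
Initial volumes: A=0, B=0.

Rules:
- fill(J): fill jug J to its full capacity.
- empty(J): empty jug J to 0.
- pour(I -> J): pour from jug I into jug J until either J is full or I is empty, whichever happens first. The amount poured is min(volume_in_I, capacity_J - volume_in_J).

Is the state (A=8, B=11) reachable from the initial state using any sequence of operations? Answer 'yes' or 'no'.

BFS from (A=0, B=0):
  1. fill(B) -> (A=0 B=11)
  2. pour(B -> A) -> (A=9 B=2)
  3. empty(A) -> (A=0 B=2)
  4. pour(B -> A) -> (A=2 B=0)
  5. fill(B) -> (A=2 B=11)
  6. pour(B -> A) -> (A=9 B=4)
  7. empty(A) -> (A=0 B=4)
  8. pour(B -> A) -> (A=4 B=0)
  9. fill(B) -> (A=4 B=11)
  10. pour(B -> A) -> (A=9 B=6)
  11. empty(A) -> (A=0 B=6)
  12. pour(B -> A) -> (A=6 B=0)
  13. fill(B) -> (A=6 B=11)
  14. pour(B -> A) -> (A=9 B=8)
  15. empty(A) -> (A=0 B=8)
  16. pour(B -> A) -> (A=8 B=0)
  17. fill(B) -> (A=8 B=11)
Target reached → yes.

Answer: yes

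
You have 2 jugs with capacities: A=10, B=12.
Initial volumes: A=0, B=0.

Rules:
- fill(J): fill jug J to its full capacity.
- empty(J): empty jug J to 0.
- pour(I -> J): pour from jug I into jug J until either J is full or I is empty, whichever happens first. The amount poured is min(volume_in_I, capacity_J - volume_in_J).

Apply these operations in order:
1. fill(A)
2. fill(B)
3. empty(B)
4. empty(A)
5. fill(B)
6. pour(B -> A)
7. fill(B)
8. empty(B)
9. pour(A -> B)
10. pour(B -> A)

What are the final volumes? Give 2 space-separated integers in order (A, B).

Step 1: fill(A) -> (A=10 B=0)
Step 2: fill(B) -> (A=10 B=12)
Step 3: empty(B) -> (A=10 B=0)
Step 4: empty(A) -> (A=0 B=0)
Step 5: fill(B) -> (A=0 B=12)
Step 6: pour(B -> A) -> (A=10 B=2)
Step 7: fill(B) -> (A=10 B=12)
Step 8: empty(B) -> (A=10 B=0)
Step 9: pour(A -> B) -> (A=0 B=10)
Step 10: pour(B -> A) -> (A=10 B=0)

Answer: 10 0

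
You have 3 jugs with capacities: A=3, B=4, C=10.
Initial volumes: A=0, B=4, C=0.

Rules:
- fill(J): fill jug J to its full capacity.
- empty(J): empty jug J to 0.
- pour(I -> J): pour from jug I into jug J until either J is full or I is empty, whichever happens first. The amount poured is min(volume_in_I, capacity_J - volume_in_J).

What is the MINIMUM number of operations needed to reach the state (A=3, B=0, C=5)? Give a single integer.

Answer: 4

Derivation:
BFS from (A=0, B=4, C=0). One shortest path:
  1. pour(B -> A) -> (A=3 B=1 C=0)
  2. pour(B -> C) -> (A=3 B=0 C=1)
  3. fill(B) -> (A=3 B=4 C=1)
  4. pour(B -> C) -> (A=3 B=0 C=5)
Reached target in 4 moves.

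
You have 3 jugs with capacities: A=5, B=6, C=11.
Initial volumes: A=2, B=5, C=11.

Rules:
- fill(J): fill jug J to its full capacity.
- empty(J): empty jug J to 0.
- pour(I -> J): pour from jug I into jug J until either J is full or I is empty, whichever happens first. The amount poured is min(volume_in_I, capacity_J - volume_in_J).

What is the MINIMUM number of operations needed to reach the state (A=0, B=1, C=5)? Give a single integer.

BFS from (A=2, B=5, C=11). One shortest path:
  1. empty(A) -> (A=0 B=5 C=11)
  2. fill(B) -> (A=0 B=6 C=11)
  3. empty(C) -> (A=0 B=6 C=0)
  4. pour(B -> A) -> (A=5 B=1 C=0)
  5. pour(A -> C) -> (A=0 B=1 C=5)
Reached target in 5 moves.

Answer: 5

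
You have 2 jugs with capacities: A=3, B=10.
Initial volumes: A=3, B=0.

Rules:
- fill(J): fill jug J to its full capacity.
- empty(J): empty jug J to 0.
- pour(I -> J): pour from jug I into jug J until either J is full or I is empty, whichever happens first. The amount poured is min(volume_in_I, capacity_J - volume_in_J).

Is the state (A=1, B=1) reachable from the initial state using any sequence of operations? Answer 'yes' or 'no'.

BFS explored all 26 reachable states.
Reachable set includes: (0,0), (0,1), (0,2), (0,3), (0,4), (0,5), (0,6), (0,7), (0,8), (0,9), (0,10), (1,0) ...
Target (A=1, B=1) not in reachable set → no.

Answer: no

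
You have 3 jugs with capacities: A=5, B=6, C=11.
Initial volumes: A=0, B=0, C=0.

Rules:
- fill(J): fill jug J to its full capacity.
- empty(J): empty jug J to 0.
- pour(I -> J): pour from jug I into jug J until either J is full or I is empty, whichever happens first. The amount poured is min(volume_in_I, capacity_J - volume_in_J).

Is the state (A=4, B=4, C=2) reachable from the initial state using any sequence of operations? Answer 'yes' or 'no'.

BFS explored all 304 reachable states.
Reachable set includes: (0,0,0), (0,0,1), (0,0,2), (0,0,3), (0,0,4), (0,0,5), (0,0,6), (0,0,7), (0,0,8), (0,0,9), (0,0,10), (0,0,11) ...
Target (A=4, B=4, C=2) not in reachable set → no.

Answer: no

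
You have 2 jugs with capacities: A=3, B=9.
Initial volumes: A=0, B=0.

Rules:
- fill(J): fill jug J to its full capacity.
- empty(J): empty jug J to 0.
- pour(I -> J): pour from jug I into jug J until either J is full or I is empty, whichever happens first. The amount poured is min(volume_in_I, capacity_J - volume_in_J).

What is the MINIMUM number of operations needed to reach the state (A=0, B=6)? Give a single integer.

BFS from (A=0, B=0). One shortest path:
  1. fill(B) -> (A=0 B=9)
  2. pour(B -> A) -> (A=3 B=6)
  3. empty(A) -> (A=0 B=6)
Reached target in 3 moves.

Answer: 3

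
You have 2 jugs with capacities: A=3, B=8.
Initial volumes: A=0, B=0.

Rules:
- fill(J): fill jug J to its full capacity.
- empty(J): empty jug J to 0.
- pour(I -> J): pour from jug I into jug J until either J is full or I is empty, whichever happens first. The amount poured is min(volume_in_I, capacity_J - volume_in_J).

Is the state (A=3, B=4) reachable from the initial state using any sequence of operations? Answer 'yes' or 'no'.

BFS from (A=0, B=0):
  1. fill(B) -> (A=0 B=8)
  2. pour(B -> A) -> (A=3 B=5)
  3. empty(A) -> (A=0 B=5)
  4. pour(B -> A) -> (A=3 B=2)
  5. empty(A) -> (A=0 B=2)
  6. pour(B -> A) -> (A=2 B=0)
  7. fill(B) -> (A=2 B=8)
  8. pour(B -> A) -> (A=3 B=7)
  9. empty(A) -> (A=0 B=7)
  10. pour(B -> A) -> (A=3 B=4)
Target reached → yes.

Answer: yes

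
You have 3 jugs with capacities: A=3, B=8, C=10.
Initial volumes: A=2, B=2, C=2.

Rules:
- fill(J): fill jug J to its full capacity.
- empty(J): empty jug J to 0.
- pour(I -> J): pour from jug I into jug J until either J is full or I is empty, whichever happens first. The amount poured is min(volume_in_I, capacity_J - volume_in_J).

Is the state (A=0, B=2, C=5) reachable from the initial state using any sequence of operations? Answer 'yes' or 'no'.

BFS from (A=2, B=2, C=2):
  1. fill(A) -> (A=3 B=2 C=2)
  2. pour(A -> C) -> (A=0 B=2 C=5)
Target reached → yes.

Answer: yes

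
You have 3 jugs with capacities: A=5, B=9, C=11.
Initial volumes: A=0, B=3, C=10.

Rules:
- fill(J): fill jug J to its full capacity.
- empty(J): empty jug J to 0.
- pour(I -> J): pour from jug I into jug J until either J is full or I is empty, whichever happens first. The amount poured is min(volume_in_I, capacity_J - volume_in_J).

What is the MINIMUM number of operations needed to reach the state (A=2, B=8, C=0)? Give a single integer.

BFS from (A=0, B=3, C=10). One shortest path:
  1. fill(A) -> (A=5 B=3 C=10)
  2. empty(B) -> (A=5 B=0 C=10)
  3. pour(A -> C) -> (A=4 B=0 C=11)
  4. pour(C -> B) -> (A=4 B=9 C=2)
  5. pour(B -> A) -> (A=5 B=8 C=2)
  6. empty(A) -> (A=0 B=8 C=2)
  7. pour(C -> A) -> (A=2 B=8 C=0)
Reached target in 7 moves.

Answer: 7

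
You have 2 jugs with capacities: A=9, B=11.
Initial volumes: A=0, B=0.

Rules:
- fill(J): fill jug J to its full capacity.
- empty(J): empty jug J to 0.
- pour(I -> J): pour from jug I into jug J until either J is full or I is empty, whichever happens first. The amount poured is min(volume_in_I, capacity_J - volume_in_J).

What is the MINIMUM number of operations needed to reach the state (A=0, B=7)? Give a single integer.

BFS from (A=0, B=0). One shortest path:
  1. fill(A) -> (A=9 B=0)
  2. pour(A -> B) -> (A=0 B=9)
  3. fill(A) -> (A=9 B=9)
  4. pour(A -> B) -> (A=7 B=11)
  5. empty(B) -> (A=7 B=0)
  6. pour(A -> B) -> (A=0 B=7)
Reached target in 6 moves.

Answer: 6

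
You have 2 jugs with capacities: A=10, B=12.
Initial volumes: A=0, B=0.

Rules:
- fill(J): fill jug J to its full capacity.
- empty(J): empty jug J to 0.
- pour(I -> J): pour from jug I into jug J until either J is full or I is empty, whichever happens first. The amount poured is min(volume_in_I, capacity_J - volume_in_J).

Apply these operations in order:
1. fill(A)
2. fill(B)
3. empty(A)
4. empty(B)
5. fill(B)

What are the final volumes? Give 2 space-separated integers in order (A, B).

Answer: 0 12

Derivation:
Step 1: fill(A) -> (A=10 B=0)
Step 2: fill(B) -> (A=10 B=12)
Step 3: empty(A) -> (A=0 B=12)
Step 4: empty(B) -> (A=0 B=0)
Step 5: fill(B) -> (A=0 B=12)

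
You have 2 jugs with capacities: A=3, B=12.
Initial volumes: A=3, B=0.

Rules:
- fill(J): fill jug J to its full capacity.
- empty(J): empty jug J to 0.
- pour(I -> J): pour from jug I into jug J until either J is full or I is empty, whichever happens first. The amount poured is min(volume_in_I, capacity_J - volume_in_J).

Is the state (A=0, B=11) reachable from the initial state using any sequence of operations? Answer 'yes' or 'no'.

Answer: no

Derivation:
BFS explored all 10 reachable states.
Reachable set includes: (0,0), (0,3), (0,6), (0,9), (0,12), (3,0), (3,3), (3,6), (3,9), (3,12)
Target (A=0, B=11) not in reachable set → no.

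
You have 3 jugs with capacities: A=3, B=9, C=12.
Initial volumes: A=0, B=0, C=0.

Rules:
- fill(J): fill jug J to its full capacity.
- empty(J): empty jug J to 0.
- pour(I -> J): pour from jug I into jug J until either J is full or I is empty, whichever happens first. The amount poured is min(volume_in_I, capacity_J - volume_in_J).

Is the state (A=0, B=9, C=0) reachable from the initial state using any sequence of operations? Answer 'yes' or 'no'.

Answer: yes

Derivation:
BFS from (A=0, B=0, C=0):
  1. fill(B) -> (A=0 B=9 C=0)
Target reached → yes.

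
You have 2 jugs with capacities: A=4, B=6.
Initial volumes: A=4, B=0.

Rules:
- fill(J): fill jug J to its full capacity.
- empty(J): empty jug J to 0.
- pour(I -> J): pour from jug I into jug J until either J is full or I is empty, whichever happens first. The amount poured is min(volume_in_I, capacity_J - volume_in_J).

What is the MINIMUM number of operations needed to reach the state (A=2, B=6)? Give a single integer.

BFS from (A=4, B=0). One shortest path:
  1. pour(A -> B) -> (A=0 B=4)
  2. fill(A) -> (A=4 B=4)
  3. pour(A -> B) -> (A=2 B=6)
Reached target in 3 moves.

Answer: 3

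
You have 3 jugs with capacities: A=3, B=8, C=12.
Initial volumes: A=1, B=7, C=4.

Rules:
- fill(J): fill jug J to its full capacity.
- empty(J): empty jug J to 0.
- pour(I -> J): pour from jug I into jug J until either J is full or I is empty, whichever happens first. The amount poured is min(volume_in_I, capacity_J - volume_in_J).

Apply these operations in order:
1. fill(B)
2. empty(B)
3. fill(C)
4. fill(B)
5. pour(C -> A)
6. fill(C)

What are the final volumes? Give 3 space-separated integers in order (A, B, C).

Step 1: fill(B) -> (A=1 B=8 C=4)
Step 2: empty(B) -> (A=1 B=0 C=4)
Step 3: fill(C) -> (A=1 B=0 C=12)
Step 4: fill(B) -> (A=1 B=8 C=12)
Step 5: pour(C -> A) -> (A=3 B=8 C=10)
Step 6: fill(C) -> (A=3 B=8 C=12)

Answer: 3 8 12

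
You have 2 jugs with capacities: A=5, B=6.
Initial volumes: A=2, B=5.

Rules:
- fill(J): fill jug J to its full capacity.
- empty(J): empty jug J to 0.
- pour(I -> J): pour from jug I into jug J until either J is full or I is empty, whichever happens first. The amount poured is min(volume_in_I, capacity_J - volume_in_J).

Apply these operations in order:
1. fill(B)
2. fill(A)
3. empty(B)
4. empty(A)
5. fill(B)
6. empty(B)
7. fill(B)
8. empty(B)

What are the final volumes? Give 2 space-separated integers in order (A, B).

Answer: 0 0

Derivation:
Step 1: fill(B) -> (A=2 B=6)
Step 2: fill(A) -> (A=5 B=6)
Step 3: empty(B) -> (A=5 B=0)
Step 4: empty(A) -> (A=0 B=0)
Step 5: fill(B) -> (A=0 B=6)
Step 6: empty(B) -> (A=0 B=0)
Step 7: fill(B) -> (A=0 B=6)
Step 8: empty(B) -> (A=0 B=0)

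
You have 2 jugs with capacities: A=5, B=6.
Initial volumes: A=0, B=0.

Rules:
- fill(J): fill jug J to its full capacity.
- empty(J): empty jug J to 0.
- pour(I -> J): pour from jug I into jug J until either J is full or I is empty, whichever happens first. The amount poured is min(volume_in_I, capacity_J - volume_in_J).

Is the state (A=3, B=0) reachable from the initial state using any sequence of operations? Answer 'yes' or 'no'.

Answer: yes

Derivation:
BFS from (A=0, B=0):
  1. fill(A) -> (A=5 B=0)
  2. pour(A -> B) -> (A=0 B=5)
  3. fill(A) -> (A=5 B=5)
  4. pour(A -> B) -> (A=4 B=6)
  5. empty(B) -> (A=4 B=0)
  6. pour(A -> B) -> (A=0 B=4)
  7. fill(A) -> (A=5 B=4)
  8. pour(A -> B) -> (A=3 B=6)
  9. empty(B) -> (A=3 B=0)
Target reached → yes.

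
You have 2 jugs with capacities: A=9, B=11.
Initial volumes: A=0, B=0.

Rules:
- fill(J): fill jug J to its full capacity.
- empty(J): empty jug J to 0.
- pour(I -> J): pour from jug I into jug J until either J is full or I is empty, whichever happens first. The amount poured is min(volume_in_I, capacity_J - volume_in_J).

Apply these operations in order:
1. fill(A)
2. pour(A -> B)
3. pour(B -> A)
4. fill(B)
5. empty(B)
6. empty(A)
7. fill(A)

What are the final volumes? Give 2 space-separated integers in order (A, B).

Answer: 9 0

Derivation:
Step 1: fill(A) -> (A=9 B=0)
Step 2: pour(A -> B) -> (A=0 B=9)
Step 3: pour(B -> A) -> (A=9 B=0)
Step 4: fill(B) -> (A=9 B=11)
Step 5: empty(B) -> (A=9 B=0)
Step 6: empty(A) -> (A=0 B=0)
Step 7: fill(A) -> (A=9 B=0)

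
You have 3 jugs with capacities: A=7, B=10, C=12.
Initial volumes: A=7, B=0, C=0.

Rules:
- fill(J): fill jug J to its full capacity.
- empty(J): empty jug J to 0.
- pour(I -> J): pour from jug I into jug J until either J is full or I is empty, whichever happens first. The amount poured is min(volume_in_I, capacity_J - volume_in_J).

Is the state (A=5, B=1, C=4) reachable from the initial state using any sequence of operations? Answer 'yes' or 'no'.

BFS explored all 550 reachable states.
Reachable set includes: (0,0,0), (0,0,1), (0,0,2), (0,0,3), (0,0,4), (0,0,5), (0,0,6), (0,0,7), (0,0,8), (0,0,9), (0,0,10), (0,0,11) ...
Target (A=5, B=1, C=4) not in reachable set → no.

Answer: no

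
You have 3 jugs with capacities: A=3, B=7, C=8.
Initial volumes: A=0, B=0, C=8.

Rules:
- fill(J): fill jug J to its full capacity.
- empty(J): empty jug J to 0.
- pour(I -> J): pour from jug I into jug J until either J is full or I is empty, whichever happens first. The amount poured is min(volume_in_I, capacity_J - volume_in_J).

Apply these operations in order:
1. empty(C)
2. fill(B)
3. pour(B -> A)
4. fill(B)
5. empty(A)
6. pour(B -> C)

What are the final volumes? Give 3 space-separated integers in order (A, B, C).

Step 1: empty(C) -> (A=0 B=0 C=0)
Step 2: fill(B) -> (A=0 B=7 C=0)
Step 3: pour(B -> A) -> (A=3 B=4 C=0)
Step 4: fill(B) -> (A=3 B=7 C=0)
Step 5: empty(A) -> (A=0 B=7 C=0)
Step 6: pour(B -> C) -> (A=0 B=0 C=7)

Answer: 0 0 7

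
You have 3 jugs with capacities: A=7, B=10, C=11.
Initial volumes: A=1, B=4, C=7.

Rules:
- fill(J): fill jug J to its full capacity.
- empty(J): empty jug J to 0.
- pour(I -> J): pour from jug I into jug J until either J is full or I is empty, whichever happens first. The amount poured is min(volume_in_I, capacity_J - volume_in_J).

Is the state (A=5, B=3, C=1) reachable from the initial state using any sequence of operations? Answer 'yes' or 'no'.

Answer: no

Derivation:
BFS explored all 517 reachable states.
Reachable set includes: (0,0,0), (0,0,1), (0,0,2), (0,0,3), (0,0,4), (0,0,5), (0,0,6), (0,0,7), (0,0,8), (0,0,9), (0,0,10), (0,0,11) ...
Target (A=5, B=3, C=1) not in reachable set → no.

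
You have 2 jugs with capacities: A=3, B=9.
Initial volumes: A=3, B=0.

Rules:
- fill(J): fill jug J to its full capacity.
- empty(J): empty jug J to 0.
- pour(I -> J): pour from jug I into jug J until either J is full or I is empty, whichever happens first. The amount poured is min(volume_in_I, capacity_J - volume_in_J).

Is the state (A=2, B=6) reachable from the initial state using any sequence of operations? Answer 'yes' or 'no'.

Answer: no

Derivation:
BFS explored all 8 reachable states.
Reachable set includes: (0,0), (0,3), (0,6), (0,9), (3,0), (3,3), (3,6), (3,9)
Target (A=2, B=6) not in reachable set → no.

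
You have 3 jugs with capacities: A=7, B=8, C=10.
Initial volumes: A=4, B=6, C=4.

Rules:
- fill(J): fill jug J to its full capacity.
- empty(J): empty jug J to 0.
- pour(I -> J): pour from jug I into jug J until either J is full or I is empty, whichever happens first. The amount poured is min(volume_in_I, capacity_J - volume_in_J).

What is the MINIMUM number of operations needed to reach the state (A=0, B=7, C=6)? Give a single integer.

Answer: 4

Derivation:
BFS from (A=4, B=6, C=4). One shortest path:
  1. fill(A) -> (A=7 B=6 C=4)
  2. empty(C) -> (A=7 B=6 C=0)
  3. pour(B -> C) -> (A=7 B=0 C=6)
  4. pour(A -> B) -> (A=0 B=7 C=6)
Reached target in 4 moves.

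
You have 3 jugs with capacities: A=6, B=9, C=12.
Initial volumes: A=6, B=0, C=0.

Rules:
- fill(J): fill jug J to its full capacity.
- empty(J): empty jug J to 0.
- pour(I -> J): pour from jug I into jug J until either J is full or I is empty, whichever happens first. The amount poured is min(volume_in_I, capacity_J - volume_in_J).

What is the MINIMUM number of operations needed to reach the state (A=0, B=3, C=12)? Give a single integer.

Answer: 3

Derivation:
BFS from (A=6, B=0, C=0). One shortest path:
  1. fill(B) -> (A=6 B=9 C=0)
  2. pour(A -> C) -> (A=0 B=9 C=6)
  3. pour(B -> C) -> (A=0 B=3 C=12)
Reached target in 3 moves.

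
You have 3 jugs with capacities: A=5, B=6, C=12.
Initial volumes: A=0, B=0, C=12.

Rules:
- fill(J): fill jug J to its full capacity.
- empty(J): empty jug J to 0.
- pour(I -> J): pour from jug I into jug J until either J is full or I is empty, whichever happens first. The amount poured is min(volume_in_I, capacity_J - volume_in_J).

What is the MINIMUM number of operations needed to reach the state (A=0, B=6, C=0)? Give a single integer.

Answer: 2

Derivation:
BFS from (A=0, B=0, C=12). One shortest path:
  1. fill(B) -> (A=0 B=6 C=12)
  2. empty(C) -> (A=0 B=6 C=0)
Reached target in 2 moves.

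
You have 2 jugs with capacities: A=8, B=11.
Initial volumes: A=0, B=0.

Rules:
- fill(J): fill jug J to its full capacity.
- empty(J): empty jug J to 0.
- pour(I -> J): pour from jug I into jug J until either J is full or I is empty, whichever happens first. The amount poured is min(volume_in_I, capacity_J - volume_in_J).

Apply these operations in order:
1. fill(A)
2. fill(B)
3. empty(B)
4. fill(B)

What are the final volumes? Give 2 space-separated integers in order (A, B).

Step 1: fill(A) -> (A=8 B=0)
Step 2: fill(B) -> (A=8 B=11)
Step 3: empty(B) -> (A=8 B=0)
Step 4: fill(B) -> (A=8 B=11)

Answer: 8 11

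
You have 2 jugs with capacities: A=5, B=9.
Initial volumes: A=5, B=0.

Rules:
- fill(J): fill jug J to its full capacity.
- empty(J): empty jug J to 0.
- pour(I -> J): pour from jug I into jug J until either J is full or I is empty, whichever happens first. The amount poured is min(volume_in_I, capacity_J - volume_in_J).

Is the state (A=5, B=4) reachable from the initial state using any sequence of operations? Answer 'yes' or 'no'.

BFS from (A=5, B=0):
  1. empty(A) -> (A=0 B=0)
  2. fill(B) -> (A=0 B=9)
  3. pour(B -> A) -> (A=5 B=4)
Target reached → yes.

Answer: yes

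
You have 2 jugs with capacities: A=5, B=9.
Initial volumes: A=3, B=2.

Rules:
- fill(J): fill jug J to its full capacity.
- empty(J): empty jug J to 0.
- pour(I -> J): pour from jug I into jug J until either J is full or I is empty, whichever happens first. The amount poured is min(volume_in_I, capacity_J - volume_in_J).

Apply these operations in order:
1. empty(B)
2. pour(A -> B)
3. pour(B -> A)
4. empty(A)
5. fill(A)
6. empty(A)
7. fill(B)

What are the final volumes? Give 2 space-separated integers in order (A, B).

Step 1: empty(B) -> (A=3 B=0)
Step 2: pour(A -> B) -> (A=0 B=3)
Step 3: pour(B -> A) -> (A=3 B=0)
Step 4: empty(A) -> (A=0 B=0)
Step 5: fill(A) -> (A=5 B=0)
Step 6: empty(A) -> (A=0 B=0)
Step 7: fill(B) -> (A=0 B=9)

Answer: 0 9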